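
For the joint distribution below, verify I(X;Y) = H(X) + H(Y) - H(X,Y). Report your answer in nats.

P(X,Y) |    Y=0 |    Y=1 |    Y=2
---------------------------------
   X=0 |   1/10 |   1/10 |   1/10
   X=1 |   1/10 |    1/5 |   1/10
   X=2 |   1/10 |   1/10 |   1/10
I(X;Y) = 0.0138 nats

Mutual information has multiple equivalent forms:
- I(X;Y) = H(X) - H(X|Y)
- I(X;Y) = H(Y) - H(Y|X)
- I(X;Y) = H(X) + H(Y) - H(X,Y)

Computing all quantities:
H(X) = 1.0889, H(Y) = 1.0889, H(X,Y) = 2.1640
H(X|Y) = 1.0751, H(Y|X) = 1.0751

Verification:
H(X) - H(X|Y) = 1.0889 - 1.0751 = 0.0138
H(Y) - H(Y|X) = 1.0889 - 1.0751 = 0.0138
H(X) + H(Y) - H(X,Y) = 1.0889 + 1.0889 - 2.1640 = 0.0138

All forms give I(X;Y) = 0.0138 nats. ✓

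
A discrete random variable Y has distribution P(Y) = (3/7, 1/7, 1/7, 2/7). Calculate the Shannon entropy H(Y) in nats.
1.2770 nats

Shannon entropy is H(X) = -Σ p(x) log p(x).

For P = (3/7, 1/7, 1/7, 2/7):
H = -3/7 × log_e(3/7) -1/7 × log_e(1/7) -1/7 × log_e(1/7) -2/7 × log_e(2/7)
H = 1.2770 nats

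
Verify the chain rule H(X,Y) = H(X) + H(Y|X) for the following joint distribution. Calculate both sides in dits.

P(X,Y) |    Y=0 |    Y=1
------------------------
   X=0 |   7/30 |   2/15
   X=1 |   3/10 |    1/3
H(X,Y) = 0.5801, H(X) = 0.2854, H(Y|X) = 0.2947 (all in dits)

Chain rule: H(X,Y) = H(X) + H(Y|X)

Left side — joint entropy directly:
H(X,Y) = -Σ p(x,y) log p(x,y) = 0.5801 dits

Right side — compute H(Y|X) from the conditional distributions:
P(X) = (11/30, 19/30), so H(X) = 0.2854 dits
H(Y|X) = Σ_x P(X=x) · H(Y|X=x):
  P(Y|X=0) = (7/11, 4/11), H(Y|X=0) = 0.2847, weight P(X=0) = 11/30
  P(Y|X=1) = (9/19, 10/19), H(Y|X=1) = 0.3004, weight P(X=1) = 19/30
H(Y|X) = 0.2947 dits

H(X) + H(Y|X) = 0.2854 + 0.2947 = 0.5801 dits

Both sides equal 0.5801 dits. ✓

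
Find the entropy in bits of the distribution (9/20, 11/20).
0.9928 bits

Shannon entropy is H(X) = -Σ p(x) log p(x).

For P = (9/20, 11/20):
H = -9/20 × log_2(9/20) -11/20 × log_2(11/20)
H = 0.9928 bits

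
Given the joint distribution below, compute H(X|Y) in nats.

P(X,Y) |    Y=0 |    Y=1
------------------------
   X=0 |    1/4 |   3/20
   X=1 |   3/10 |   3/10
0.6654 nats

Using the chain rule: H(X|Y) = H(X,Y) - H(Y)

First, compute H(X,Y) = 1.3535 nats

Marginal P(Y) = (11/20, 9/20)
H(Y) = 0.6881 nats

H(X|Y) = H(X,Y) - H(Y) = 1.3535 - 0.6881 = 0.6654 nats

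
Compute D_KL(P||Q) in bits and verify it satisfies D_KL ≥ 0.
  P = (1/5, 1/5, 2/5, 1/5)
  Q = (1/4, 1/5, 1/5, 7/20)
0.1741 bits

KL divergence satisfies the Gibbs inequality: D_KL(P||Q) ≥ 0 for all distributions P, Q.

D_KL(P||Q) = Σ p(x) log(p(x)/q(x))
Term by term:
  x=0: 1/5 × log_2[(1/5)/(1/4)] = -0.0644
  x=1: 1/5 × log_2[(1/5)/(1/5)] = 0.0000
  x=2: 2/5 × log_2[(2/5)/(1/5)] = 0.4000
  x=3: 1/5 × log_2[(1/5)/(7/20)] = -0.1615
D_KL(P||Q) = 0.1741 bits

D_KL(P||Q) = 0.1741 ≥ 0 ✓

This non-negativity is a fundamental property: relative entropy cannot be negative because it measures how different Q is from P.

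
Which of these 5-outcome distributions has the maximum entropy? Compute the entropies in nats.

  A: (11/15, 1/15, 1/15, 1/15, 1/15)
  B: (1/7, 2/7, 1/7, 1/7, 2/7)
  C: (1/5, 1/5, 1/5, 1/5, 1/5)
C

For a discrete distribution over n outcomes, entropy is maximized by the uniform distribution.

Computing entropies:
H(A) = 0.9496 nats
H(B) = 1.5498 nats
H(C) = 1.6094 nats

The uniform distribution (where all probabilities equal 1/5) achieves the maximum entropy of log_e(5) = 1.6094 nats.

Distribution C has the highest entropy.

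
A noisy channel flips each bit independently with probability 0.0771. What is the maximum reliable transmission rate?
0.6081 bits

For a binary symmetric channel (BSC) with error probability p:
Capacity C = 1 - H(p) bits per symbol

where H(p) = -p log₂(p) - (1-p) log₂(1-p) is the binary entropy function.

H(0.0771) = 0.3919 bits
C = 1 - 0.3919 = 0.6081 bits per symbol

This means we can reliably transmit up to 0.6081 bits of information per channel use.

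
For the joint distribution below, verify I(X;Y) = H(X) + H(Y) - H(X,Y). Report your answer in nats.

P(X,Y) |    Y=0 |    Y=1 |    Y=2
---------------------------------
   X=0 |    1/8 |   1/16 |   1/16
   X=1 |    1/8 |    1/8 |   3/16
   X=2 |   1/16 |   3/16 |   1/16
I(X;Y) = 0.0658 nats

Mutual information has multiple equivalent forms:
- I(X;Y) = H(X) - H(X|Y)
- I(X;Y) = H(Y) - H(Y|X)
- I(X;Y) = H(X) + H(Y) - H(X,Y)

Computing all quantities:
H(X) = 1.0717, H(Y) = 1.0948, H(X,Y) = 2.1007
H(X|Y) = 1.0059, H(Y|X) = 1.0289

Verification:
H(X) - H(X|Y) = 1.0717 - 1.0059 = 0.0658
H(Y) - H(Y|X) = 1.0948 - 1.0289 = 0.0658
H(X) + H(Y) - H(X,Y) = 1.0717 + 1.0948 - 2.1007 = 0.0658

All forms give I(X;Y) = 0.0658 nats. ✓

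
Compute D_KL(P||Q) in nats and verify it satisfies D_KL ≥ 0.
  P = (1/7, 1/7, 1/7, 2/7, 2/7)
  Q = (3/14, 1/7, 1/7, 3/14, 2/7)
0.0243 nats

KL divergence satisfies the Gibbs inequality: D_KL(P||Q) ≥ 0 for all distributions P, Q.

D_KL(P||Q) = Σ p(x) log(p(x)/q(x))
Term by term:
  x=0: 1/7 × log_e[(1/7)/(3/14)] = -0.0579
  x=1: 1/7 × log_e[(1/7)/(1/7)] = 0.0000
  x=2: 1/7 × log_e[(1/7)/(1/7)] = 0.0000
  x=3: 2/7 × log_e[(2/7)/(3/14)] = 0.0822
  x=4: 2/7 × log_e[(2/7)/(2/7)] = 0.0000
D_KL(P||Q) = 0.0243 nats

D_KL(P||Q) = 0.0243 ≥ 0 ✓

This non-negativity is a fundamental property: relative entropy cannot be negative because it measures how different Q is from P.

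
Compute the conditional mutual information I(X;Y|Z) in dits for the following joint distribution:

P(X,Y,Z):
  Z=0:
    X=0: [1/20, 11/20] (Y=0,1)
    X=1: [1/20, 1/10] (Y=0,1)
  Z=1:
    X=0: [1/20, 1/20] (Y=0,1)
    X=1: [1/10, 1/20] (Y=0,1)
0.0132 dits

Conditional mutual information: I(X;Y|Z) = H(X|Z) + H(Y|Z) - H(X,Y|Z)

H(Z) = 0.2442
H(X,Z) = 0.4803 → H(X|Z) = 0.2361
H(Y,Z) = 0.4452 → H(Y|Z) = 0.2010
H(X,Y,Z) = 0.6681 → H(X,Y|Z) = 0.4238

I(X;Y|Z) = 0.2361 + 0.2010 - 0.4238 = 0.0132 dits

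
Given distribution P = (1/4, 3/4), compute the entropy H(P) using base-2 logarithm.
0.8113 bits

Shannon entropy is H(X) = -Σ p(x) log p(x).

For P = (1/4, 3/4):
H = -1/4 × log_2(1/4) -3/4 × log_2(3/4)
H = 0.8113 bits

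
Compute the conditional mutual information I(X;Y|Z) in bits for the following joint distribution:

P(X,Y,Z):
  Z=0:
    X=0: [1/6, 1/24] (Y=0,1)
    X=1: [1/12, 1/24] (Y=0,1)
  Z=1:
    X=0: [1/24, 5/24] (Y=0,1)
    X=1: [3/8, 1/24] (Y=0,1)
0.2836 bits

Conditional mutual information: I(X;Y|Z) = H(X|Z) + H(Y|Z) - H(X,Y|Z)

H(Z) = 0.9183
H(X,Z) = 1.8727 → H(X|Z) = 0.9544
H(Y,Z) = 1.8250 → H(Y|Z) = 0.9067
H(X,Y,Z) = 2.4958 → H(X,Y|Z) = 1.5775

I(X;Y|Z) = 0.9544 + 0.9067 - 1.5775 = 0.2836 bits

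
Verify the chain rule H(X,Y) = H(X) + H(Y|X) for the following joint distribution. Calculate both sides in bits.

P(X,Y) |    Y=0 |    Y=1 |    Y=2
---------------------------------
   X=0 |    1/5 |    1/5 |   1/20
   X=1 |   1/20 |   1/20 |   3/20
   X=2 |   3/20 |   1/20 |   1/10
H(X,Y) = 2.9464, H(X) = 1.5395, H(Y|X) = 1.4069 (all in bits)

Chain rule: H(X,Y) = H(X) + H(Y|X)

Left side — joint entropy directly:
H(X,Y) = -Σ p(x,y) log p(x,y) = 2.9464 bits

Right side — compute H(Y|X) from the conditional distributions:
P(X) = (9/20, 1/4, 3/10), so H(X) = 1.5395 bits
H(Y|X) = Σ_x P(X=x) · H(Y|X=x):
  P(Y|X=0) = (4/9, 4/9, 1/9), H(Y|X=0) = 1.3921, weight P(X=0) = 9/20
  P(Y|X=1) = (1/5, 1/5, 3/5), H(Y|X=1) = 1.3710, weight P(X=1) = 1/4
  P(Y|X=2) = (1/2, 1/6, 1/3), H(Y|X=2) = 1.4591, weight P(X=2) = 3/10
H(Y|X) = 1.4069 bits

H(X) + H(Y|X) = 1.5395 + 1.4069 = 2.9464 bits

Both sides equal 2.9464 bits. ✓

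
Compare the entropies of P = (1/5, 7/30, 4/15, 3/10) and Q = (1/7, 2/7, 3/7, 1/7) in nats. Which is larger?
P

Computing entropies in nats:
H(P) = 1.3751
H(Q) = 1.2770

Distribution P has higher entropy.

Intuition: The distribution closer to uniform (more spread out) has higher entropy.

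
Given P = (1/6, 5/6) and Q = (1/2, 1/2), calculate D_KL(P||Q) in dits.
0.1054 dits

KL divergence: D_KL(P||Q) = Σ p(x) log(p(x)/q(x))

Computing term by term:
  x=0: 1/6 × log_10[(1/6)/(1/2)] = 1/6 × -0.4771 = -0.0795
  x=1: 5/6 × log_10[(5/6)/(1/2)] = 5/6 × 0.2218 = 0.1849

D_KL(P||Q) = 0.1054 dits

Note: KL divergence is always non-negative and equals 0 iff P = Q.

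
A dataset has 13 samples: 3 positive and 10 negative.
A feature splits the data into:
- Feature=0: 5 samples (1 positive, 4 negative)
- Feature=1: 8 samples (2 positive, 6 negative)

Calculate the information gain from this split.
0.0024 bits

Information Gain = H(Y) - H(Y|Feature)

Before split:
P(positive) = 3/13 = 0.2308
H(Y) = 0.7793 bits

After split:
Feature=0: H = 0.7219 bits (weight = 5/13)
Feature=1: H = 0.8113 bits (weight = 8/13)
H(Y|Feature) = (5/13)×0.7219 + (8/13)×0.8113 = 0.7769 bits

Information Gain = 0.7793 - 0.7769 = 0.0024 bits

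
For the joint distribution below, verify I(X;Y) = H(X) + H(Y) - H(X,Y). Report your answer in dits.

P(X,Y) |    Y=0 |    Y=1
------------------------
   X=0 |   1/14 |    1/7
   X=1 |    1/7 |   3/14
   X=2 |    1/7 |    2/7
I(X;Y) = 0.0010 dits

Mutual information has multiple equivalent forms:
- I(X;Y) = H(X) - H(X|Y)
- I(X;Y) = H(Y) - H(Y|X)
- I(X;Y) = H(X) + H(Y) - H(X,Y)

Computing all quantities:
H(X) = 0.4608, H(Y) = 0.2831, H(X,Y) = 0.7429
H(X|Y) = 0.4598, H(Y|X) = 0.2821

Verification:
H(X) - H(X|Y) = 0.4608 - 0.4598 = 0.0010
H(Y) - H(Y|X) = 0.2831 - 0.2821 = 0.0010
H(X) + H(Y) - H(X,Y) = 0.4608 + 0.2831 - 0.7429 = 0.0010

All forms give I(X;Y) = 0.0010 dits. ✓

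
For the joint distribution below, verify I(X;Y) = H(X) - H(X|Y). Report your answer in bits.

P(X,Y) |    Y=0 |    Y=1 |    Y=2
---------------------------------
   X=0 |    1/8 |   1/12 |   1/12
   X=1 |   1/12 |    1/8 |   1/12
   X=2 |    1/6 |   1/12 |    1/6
I(X;Y) = 0.0352 bits

Mutual information has multiple equivalent forms:
- I(X;Y) = H(X) - H(X|Y)
- I(X;Y) = H(Y) - H(Y|X)
- I(X;Y) = H(X) + H(Y) - H(X,Y)

Computing all quantities:
H(X) = 1.5632, H(Y) = 1.5774, H(X,Y) = 3.1054
H(X|Y) = 1.5280, H(Y|X) = 1.5422

Verification:
H(X) - H(X|Y) = 1.5632 - 1.5280 = 0.0352
H(Y) - H(Y|X) = 1.5774 - 1.5422 = 0.0352
H(X) + H(Y) - H(X,Y) = 1.5632 + 1.5774 - 3.1054 = 0.0352

All forms give I(X;Y) = 0.0352 bits. ✓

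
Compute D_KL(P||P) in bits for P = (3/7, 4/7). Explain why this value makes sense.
0.0000 bits

KL divergence satisfies the Gibbs inequality: D_KL(P||Q) ≥ 0 for all distributions P, Q.

D_KL(P||Q) = Σ p(x) log(p(x)/q(x))
Each term is p(x) × log_2(p(x)/p(x)) = p(x) × log_2(1) = 0, so the sum is 0.
D_KL(P||Q) = 0.0000 bits

When P = Q, the KL divergence is exactly 0, as there is no 'divergence' between identical distributions.

This non-negativity is a fundamental property: relative entropy cannot be negative because it measures how different Q is from P.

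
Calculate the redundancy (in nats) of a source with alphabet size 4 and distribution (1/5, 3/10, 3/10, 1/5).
0.0201 nats

Redundancy measures how far a source is from maximum entropy:
R = H_max - H(X)

Maximum entropy for 4 symbols: H_max = log_e(4) = 1.3863 nats
Actual entropy: H(X) = 1.3662 nats
Redundancy: R = 1.3863 - 1.3662 = 0.0201 nats

This redundancy represents potential for compression: the source could be compressed by 0.0201 nats per symbol.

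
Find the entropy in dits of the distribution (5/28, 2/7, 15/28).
0.4343 dits

Shannon entropy is H(X) = -Σ p(x) log p(x).

For P = (5/28, 2/7, 15/28):
H = -5/28 × log_10(5/28) -2/7 × log_10(2/7) -15/28 × log_10(15/28)
H = 0.4343 dits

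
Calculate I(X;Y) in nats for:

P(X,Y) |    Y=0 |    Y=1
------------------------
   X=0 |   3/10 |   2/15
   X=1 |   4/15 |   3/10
0.0250 nats

Mutual information: I(X;Y) = H(X) + H(Y) - H(X,Y)

Marginals:
P(X) = (13/30, 17/30), H(X) = 0.6842 nats
P(Y) = (17/30, 13/30), H(Y) = 0.6842 nats

Joint entropy: H(X,Y) = 1.3435 nats

I(X;Y) = 0.6842 + 0.6842 - 1.3435 = 0.0250 nats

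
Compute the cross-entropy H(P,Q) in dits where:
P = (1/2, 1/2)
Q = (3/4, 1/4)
0.3635 dits

Cross-entropy: H(P,Q) = -Σ p(x) log q(x)

Alternatively: H(P,Q) = H(P) + D_KL(P||Q)
H(P) = 0.3010 dits
D_KL(P||Q) = 0.0625 dits

H(P,Q) = 0.3010 + 0.0625 = 0.3635 dits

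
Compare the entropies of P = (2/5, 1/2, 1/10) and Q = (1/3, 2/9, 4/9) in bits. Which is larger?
Q

Computing entropies in bits:
H(P) = 1.3610
H(Q) = 1.5305

Distribution Q has higher entropy.

Intuition: The distribution closer to uniform (more spread out) has higher entropy.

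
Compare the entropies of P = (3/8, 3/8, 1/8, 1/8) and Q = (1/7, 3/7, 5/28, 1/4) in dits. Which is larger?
Q

Computing entropies in dits:
H(P) = 0.5452
H(Q) = 0.5626

Distribution Q has higher entropy.

Intuition: The distribution closer to uniform (more spread out) has higher entropy.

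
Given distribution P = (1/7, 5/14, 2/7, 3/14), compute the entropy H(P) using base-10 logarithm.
0.5792 dits

Shannon entropy is H(X) = -Σ p(x) log p(x).

For P = (1/7, 5/14, 2/7, 3/14):
H = -1/7 × log_10(1/7) -5/14 × log_10(5/14) -2/7 × log_10(2/7) -3/14 × log_10(3/14)
H = 0.5792 dits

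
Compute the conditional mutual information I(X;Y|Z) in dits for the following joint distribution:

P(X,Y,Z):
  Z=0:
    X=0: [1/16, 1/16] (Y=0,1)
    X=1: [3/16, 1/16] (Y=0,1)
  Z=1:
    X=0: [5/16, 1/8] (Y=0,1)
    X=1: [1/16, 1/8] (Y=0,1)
0.0222 dits

Conditional mutual information: I(X;Y|Z) = H(X|Z) + H(Y|Z) - H(X,Y|Z)

H(Z) = 0.2873
H(X,Z) = 0.5568 → H(X|Z) = 0.2695
H(Y,Z) = 0.5737 → H(Y|Z) = 0.2863
H(X,Y,Z) = 0.8210 → H(X,Y|Z) = 0.5337

I(X;Y|Z) = 0.2695 + 0.2863 - 0.5337 = 0.0222 dits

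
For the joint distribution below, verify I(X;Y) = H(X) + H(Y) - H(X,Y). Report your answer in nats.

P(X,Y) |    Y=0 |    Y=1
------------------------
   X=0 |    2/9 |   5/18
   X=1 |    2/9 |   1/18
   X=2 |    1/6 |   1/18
I(X;Y) = 0.0608 nats

Mutual information has multiple equivalent forms:
- I(X;Y) = H(X) - H(X|Y)
- I(X;Y) = H(Y) - H(Y|X)
- I(X;Y) = H(X) + H(Y) - H(X,Y)

Computing all quantities:
H(X) = 1.0366, H(Y) = 0.6682, H(X,Y) = 1.6441
H(X|Y) = 0.9758, H(Y|X) = 0.6074

Verification:
H(X) - H(X|Y) = 1.0366 - 0.9758 = 0.0608
H(Y) - H(Y|X) = 0.6682 - 0.6074 = 0.0608
H(X) + H(Y) - H(X,Y) = 1.0366 + 0.6682 - 1.6441 = 0.0608

All forms give I(X;Y) = 0.0608 nats. ✓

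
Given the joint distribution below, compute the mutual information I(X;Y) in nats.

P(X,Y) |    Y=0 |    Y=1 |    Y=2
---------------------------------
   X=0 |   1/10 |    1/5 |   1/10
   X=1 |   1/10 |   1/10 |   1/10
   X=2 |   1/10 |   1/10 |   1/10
0.0138 nats

Mutual information: I(X;Y) = H(X) + H(Y) - H(X,Y)

Marginals:
P(X) = (2/5, 3/10, 3/10), H(X) = 1.0889 nats
P(Y) = (3/10, 2/5, 3/10), H(Y) = 1.0889 nats

Joint entropy: H(X,Y) = 2.1640 nats

I(X;Y) = 1.0889 + 1.0889 - 2.1640 = 0.0138 nats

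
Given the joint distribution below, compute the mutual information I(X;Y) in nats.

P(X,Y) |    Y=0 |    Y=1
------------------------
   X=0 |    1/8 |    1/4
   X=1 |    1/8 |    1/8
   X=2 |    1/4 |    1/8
0.0425 nats

Mutual information: I(X;Y) = H(X) + H(Y) - H(X,Y)

Marginals:
P(X) = (3/8, 1/4, 3/8), H(X) = 1.0822 nats
P(Y) = (1/2, 1/2), H(Y) = 0.6931 nats

Joint entropy: H(X,Y) = 1.7329 nats

I(X;Y) = 1.0822 + 0.6931 - 1.7329 = 0.0425 nats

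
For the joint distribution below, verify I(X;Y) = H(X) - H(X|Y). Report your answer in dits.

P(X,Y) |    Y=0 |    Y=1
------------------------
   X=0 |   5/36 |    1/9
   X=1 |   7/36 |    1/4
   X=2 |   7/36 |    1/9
I(X;Y) = 0.0065 dits

Mutual information has multiple equivalent forms:
- I(X;Y) = H(X) - H(X|Y)
- I(X;Y) = H(Y) - H(Y|X)
- I(X;Y) = H(X) + H(Y) - H(X,Y)

Computing all quantities:
H(X) = 0.4644, H(Y) = 0.3004, H(X,Y) = 0.7582
H(X|Y) = 0.4579, H(Y|X) = 0.2938

Verification:
H(X) - H(X|Y) = 0.4644 - 0.4579 = 0.0065
H(Y) - H(Y|X) = 0.3004 - 0.2938 = 0.0065
H(X) + H(Y) - H(X,Y) = 0.4644 + 0.3004 - 0.7582 = 0.0065

All forms give I(X;Y) = 0.0065 dits. ✓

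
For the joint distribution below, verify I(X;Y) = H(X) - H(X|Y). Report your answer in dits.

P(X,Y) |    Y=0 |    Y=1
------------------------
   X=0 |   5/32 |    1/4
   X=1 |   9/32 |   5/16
I(X;Y) = 0.0017 dits

Mutual information has multiple equivalent forms:
- I(X;Y) = H(X) - H(X|Y)
- I(X;Y) = H(Y) - H(Y|X)
- I(X;Y) = H(X) + H(Y) - H(X,Y)

Computing all quantities:
H(X) = 0.2934, H(Y) = 0.2976, H(X,Y) = 0.5893
H(X|Y) = 0.2917, H(Y|X) = 0.2959

Verification:
H(X) - H(X|Y) = 0.2934 - 0.2917 = 0.0017
H(Y) - H(Y|X) = 0.2976 - 0.2959 = 0.0017
H(X) + H(Y) - H(X,Y) = 0.2934 + 0.2976 - 0.5893 = 0.0017

All forms give I(X;Y) = 0.0017 dits. ✓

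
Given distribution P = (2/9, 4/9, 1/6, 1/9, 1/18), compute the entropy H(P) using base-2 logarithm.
2.0169 bits

Shannon entropy is H(X) = -Σ p(x) log p(x).

For P = (2/9, 4/9, 1/6, 1/9, 1/18):
H = -2/9 × log_2(2/9) -4/9 × log_2(4/9) -1/6 × log_2(1/6) -1/9 × log_2(1/9) -1/18 × log_2(1/18)
H = 2.0169 bits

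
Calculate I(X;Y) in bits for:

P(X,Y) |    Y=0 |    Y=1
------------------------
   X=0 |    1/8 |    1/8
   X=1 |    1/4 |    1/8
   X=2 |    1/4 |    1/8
0.0157 bits

Mutual information: I(X;Y) = H(X) + H(Y) - H(X,Y)

Marginals:
P(X) = (1/4, 3/8, 3/8), H(X) = 1.5613 bits
P(Y) = (5/8, 3/8), H(Y) = 0.9544 bits

Joint entropy: H(X,Y) = 2.5000 bits

I(X;Y) = 1.5613 + 0.9544 - 2.5000 = 0.0157 bits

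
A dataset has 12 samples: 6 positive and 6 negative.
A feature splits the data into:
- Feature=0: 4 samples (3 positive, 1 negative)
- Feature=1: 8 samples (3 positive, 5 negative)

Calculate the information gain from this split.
0.0933 bits

Information Gain = H(Y) - H(Y|Feature)

Before split:
P(positive) = 6/12 = 0.5000
H(Y) = 1.0000 bits

After split:
Feature=0: H = 0.8113 bits (weight = 4/12)
Feature=1: H = 0.9544 bits (weight = 8/12)
H(Y|Feature) = (4/12)×0.8113 + (8/12)×0.9544 = 0.9067 bits

Information Gain = 1.0000 - 0.9067 = 0.0933 bits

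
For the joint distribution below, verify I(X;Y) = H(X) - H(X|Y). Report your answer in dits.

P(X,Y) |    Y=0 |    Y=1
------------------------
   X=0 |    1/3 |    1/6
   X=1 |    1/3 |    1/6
I(X;Y) = 0.0000 dits

Mutual information has multiple equivalent forms:
- I(X;Y) = H(X) - H(X|Y)
- I(X;Y) = H(Y) - H(Y|X)
- I(X;Y) = H(X) + H(Y) - H(X,Y)

Computing all quantities:
H(X) = 0.3010, H(Y) = 0.2764, H(X,Y) = 0.5775
H(X|Y) = 0.3010, H(Y|X) = 0.2764

Verification:
H(X) - H(X|Y) = 0.3010 - 0.3010 = 0.0000
H(Y) - H(Y|X) = 0.2764 - 0.2764 = 0.0000
H(X) + H(Y) - H(X,Y) = 0.3010 + 0.2764 - 0.5775 = 0.0000

All forms give I(X;Y) = 0.0000 dits. ✓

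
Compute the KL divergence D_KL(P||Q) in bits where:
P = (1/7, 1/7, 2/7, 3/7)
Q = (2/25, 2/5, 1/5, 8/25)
0.2349 bits

KL divergence: D_KL(P||Q) = Σ p(x) log(p(x)/q(x))

Computing term by term:
  x=0: 1/7 × log_2[(1/7)/(2/25)] = 1/7 × 0.8365 = 0.1195
  x=1: 1/7 × log_2[(1/7)/(2/5)] = 1/7 × -1.4854 = -0.2122
  x=2: 2/7 × log_2[(2/7)/(1/5)] = 2/7 × 0.5146 = 0.1470
  x=3: 3/7 × log_2[(3/7)/(8/25)] = 3/7 × 0.4215 = 0.1806

D_KL(P||Q) = 0.2349 bits

Note: KL divergence is always non-negative and equals 0 iff P = Q.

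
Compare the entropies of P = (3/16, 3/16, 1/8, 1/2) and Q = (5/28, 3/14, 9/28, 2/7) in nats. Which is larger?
Q

Computing entropies in nats:
H(P) = 1.2342
H(Q) = 1.3605

Distribution Q has higher entropy.

Intuition: The distribution closer to uniform (more spread out) has higher entropy.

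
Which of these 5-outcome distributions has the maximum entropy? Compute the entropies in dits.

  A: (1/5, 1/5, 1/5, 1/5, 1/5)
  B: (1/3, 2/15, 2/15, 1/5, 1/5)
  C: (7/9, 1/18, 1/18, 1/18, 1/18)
A

For a discrete distribution over n outcomes, entropy is maximized by the uniform distribution.

Computing entropies:
H(A) = 0.6990 dits
H(B) = 0.6720 dits
H(C) = 0.3638 dits

The uniform distribution (where all probabilities equal 1/5) achieves the maximum entropy of log_10(5) = 0.6990 dits.

Distribution A has the highest entropy.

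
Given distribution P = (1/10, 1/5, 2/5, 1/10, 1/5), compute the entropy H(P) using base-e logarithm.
1.4708 nats

Shannon entropy is H(X) = -Σ p(x) log p(x).

For P = (1/10, 1/5, 2/5, 1/10, 1/5):
H = -1/10 × log_e(1/10) -1/5 × log_e(1/5) -2/5 × log_e(2/5) -1/10 × log_e(1/10) -1/5 × log_e(1/5)
H = 1.4708 nats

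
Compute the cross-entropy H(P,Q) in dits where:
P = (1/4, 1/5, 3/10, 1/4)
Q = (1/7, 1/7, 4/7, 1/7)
0.6645 dits

Cross-entropy: H(P,Q) = -Σ p(x) log q(x)

Alternatively: H(P,Q) = H(P) + D_KL(P||Q)
H(P) = 0.5977 dits
D_KL(P||Q) = 0.0668 dits

H(P,Q) = 0.5977 + 0.0668 = 0.6645 dits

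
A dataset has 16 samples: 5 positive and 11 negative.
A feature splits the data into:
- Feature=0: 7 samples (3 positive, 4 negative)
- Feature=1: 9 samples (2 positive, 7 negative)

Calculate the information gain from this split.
0.0351 bits

Information Gain = H(Y) - H(Y|Feature)

Before split:
P(positive) = 5/16 = 0.3125
H(Y) = 0.8960 bits

After split:
Feature=0: H = 0.9852 bits (weight = 7/16)
Feature=1: H = 0.7642 bits (weight = 9/16)
H(Y|Feature) = (7/16)×0.9852 + (9/16)×0.7642 = 0.8609 bits

Information Gain = 0.8960 - 0.8609 = 0.0351 bits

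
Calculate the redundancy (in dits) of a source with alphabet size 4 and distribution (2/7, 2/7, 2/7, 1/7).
0.0150 dits

Redundancy measures how far a source is from maximum entropy:
R = H_max - H(X)

Maximum entropy for 4 symbols: H_max = log_10(4) = 0.6021 dits
Actual entropy: H(X) = 0.5871 dits
Redundancy: R = 0.6021 - 0.5871 = 0.0150 dits

This redundancy represents potential for compression: the source could be compressed by 0.0150 dits per symbol.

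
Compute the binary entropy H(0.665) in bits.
0.9200 bits

The binary entropy function is:
H(p) = -p log(p) - (1-p) log(1-p)

H(0.665) = -0.665 × log_2(0.665) - 0.335 × log_2(0.335)
H(0.665) = 0.9200 bits

Note: Binary entropy is maximized at p=0.5 (H=1 bit) and minimized at p=0 or p=1 (H=0).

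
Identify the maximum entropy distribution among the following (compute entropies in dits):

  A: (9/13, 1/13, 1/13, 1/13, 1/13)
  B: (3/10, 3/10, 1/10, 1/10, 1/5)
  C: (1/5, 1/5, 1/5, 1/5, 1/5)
C

For a discrete distribution over n outcomes, entropy is maximized by the uniform distribution.

Computing entropies:
H(A) = 0.4533 dits
H(B) = 0.6535 dits
H(C) = 0.6990 dits

The uniform distribution (where all probabilities equal 1/5) achieves the maximum entropy of log_10(5) = 0.6990 dits.

Distribution C has the highest entropy.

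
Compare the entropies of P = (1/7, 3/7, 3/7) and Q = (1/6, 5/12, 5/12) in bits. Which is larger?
Q

Computing entropies in bits:
H(P) = 1.4488
H(Q) = 1.4834

Distribution Q has higher entropy.

Intuition: The distribution closer to uniform (more spread out) has higher entropy.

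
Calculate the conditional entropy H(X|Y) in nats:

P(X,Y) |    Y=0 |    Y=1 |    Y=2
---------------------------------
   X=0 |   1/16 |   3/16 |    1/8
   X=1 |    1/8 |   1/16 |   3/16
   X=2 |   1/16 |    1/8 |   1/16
1.0185 nats

Using the chain rule: H(X|Y) = H(X,Y) - H(Y)

First, compute H(X,Y) = 2.1007 nats

Marginal P(Y) = (1/4, 3/8, 3/8)
H(Y) = 1.0822 nats

H(X|Y) = H(X,Y) - H(Y) = 2.1007 - 1.0822 = 1.0185 nats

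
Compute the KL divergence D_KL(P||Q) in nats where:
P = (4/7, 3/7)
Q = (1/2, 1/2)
0.0102 nats

KL divergence: D_KL(P||Q) = Σ p(x) log(p(x)/q(x))

Computing term by term:
  x=0: 4/7 × log_e[(4/7)/(1/2)] = 4/7 × 0.1335 = 0.0763
  x=1: 3/7 × log_e[(3/7)/(1/2)] = 3/7 × -0.1542 = -0.0661

D_KL(P||Q) = 0.0102 nats

Note: KL divergence is always non-negative and equals 0 iff P = Q.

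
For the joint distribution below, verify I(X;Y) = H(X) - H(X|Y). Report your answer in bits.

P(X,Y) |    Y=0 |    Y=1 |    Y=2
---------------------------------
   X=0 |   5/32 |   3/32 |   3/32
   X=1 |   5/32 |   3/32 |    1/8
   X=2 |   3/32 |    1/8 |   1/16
I(X;Y) = 0.0244 bits

Mutual information has multiple equivalent forms:
- I(X;Y) = H(X) - H(X|Y)
- I(X;Y) = H(Y) - H(Y|X)
- I(X;Y) = H(X) + H(Y) - H(X,Y)

Computing all quantities:
H(X) = 1.5749, H(Y) = 1.5671, H(X,Y) = 3.1175
H(X|Y) = 1.5505, H(Y|X) = 1.5426

Verification:
H(X) - H(X|Y) = 1.5749 - 1.5505 = 0.0244
H(Y) - H(Y|X) = 1.5671 - 1.5426 = 0.0244
H(X) + H(Y) - H(X,Y) = 1.5749 + 1.5671 - 3.1175 = 0.0244

All forms give I(X;Y) = 0.0244 bits. ✓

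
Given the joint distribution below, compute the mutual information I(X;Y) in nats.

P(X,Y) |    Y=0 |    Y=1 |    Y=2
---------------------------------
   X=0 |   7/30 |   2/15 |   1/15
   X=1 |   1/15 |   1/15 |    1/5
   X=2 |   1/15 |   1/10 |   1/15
0.1004 nats

Mutual information: I(X;Y) = H(X) + H(Y) - H(X,Y)

Marginals:
P(X) = (13/30, 1/3, 7/30), H(X) = 1.0681 nats
P(Y) = (11/30, 3/10, 1/3), H(Y) = 1.0953 nats

Joint entropy: H(X,Y) = 2.0631 nats

I(X;Y) = 1.0681 + 1.0953 - 2.0631 = 0.1004 nats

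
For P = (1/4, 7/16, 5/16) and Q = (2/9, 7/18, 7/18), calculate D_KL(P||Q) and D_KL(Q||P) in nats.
D_KL(P||Q) = 0.0126, D_KL(Q||P) = 0.0131

KL divergence is not symmetric: D_KL(P||Q) ≠ D_KL(Q||P) in general.

D_KL(P||Q) = 0.0126 nats
D_KL(Q||P) = 0.0131 nats

No, they are not equal!

This asymmetry is why KL divergence is not a true distance metric.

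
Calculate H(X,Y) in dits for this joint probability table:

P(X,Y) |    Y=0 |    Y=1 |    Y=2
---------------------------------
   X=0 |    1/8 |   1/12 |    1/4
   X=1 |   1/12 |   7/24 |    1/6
0.7290 dits

Joint entropy is H(X,Y) = -Σ_{x,y} p(x,y) log p(x,y).

Summing over all non-zero entries:
H(X,Y) = -[1/8·log_10(1/8) + 1/12·log_10(1/12) + 1/4·log_10(1/4) + 1/12·log_10(1/12) + 7/24·log_10(7/24) + 1/6·log_10(1/6)]
H(X,Y) = 0.7290 dits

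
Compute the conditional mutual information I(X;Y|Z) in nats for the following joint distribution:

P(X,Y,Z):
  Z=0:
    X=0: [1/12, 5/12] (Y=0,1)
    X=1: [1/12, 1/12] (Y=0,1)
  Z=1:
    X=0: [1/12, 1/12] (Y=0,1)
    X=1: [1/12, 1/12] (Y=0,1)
0.0341 nats

Conditional mutual information: I(X;Y|Z) = H(X|Z) + H(Y|Z) - H(X,Y|Z)

H(Z) = 0.6365
H(X,Z) = 1.2425 → H(X|Z) = 0.6059
H(Y,Z) = 1.2425 → H(Y|Z) = 0.6059
H(X,Y,Z) = 1.8143 → H(X,Y|Z) = 1.1778

I(X;Y|Z) = 0.6059 + 0.6059 - 1.1778 = 0.0341 nats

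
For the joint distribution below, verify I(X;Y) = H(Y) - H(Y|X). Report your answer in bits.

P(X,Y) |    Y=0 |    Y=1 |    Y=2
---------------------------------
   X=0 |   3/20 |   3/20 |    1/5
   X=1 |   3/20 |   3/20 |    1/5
I(X;Y) = 0.0000 bits

Mutual information has multiple equivalent forms:
- I(X;Y) = H(X) - H(X|Y)
- I(X;Y) = H(Y) - H(Y|X)
- I(X;Y) = H(X) + H(Y) - H(X,Y)

Computing all quantities:
H(X) = 1.0000, H(Y) = 1.5710, H(X,Y) = 2.5710
H(X|Y) = 1.0000, H(Y|X) = 1.5710

Verification:
H(X) - H(X|Y) = 1.0000 - 1.0000 = 0.0000
H(Y) - H(Y|X) = 1.5710 - 1.5710 = 0.0000
H(X) + H(Y) - H(X,Y) = 1.0000 + 1.5710 - 2.5710 = 0.0000

All forms give I(X;Y) = 0.0000 bits. ✓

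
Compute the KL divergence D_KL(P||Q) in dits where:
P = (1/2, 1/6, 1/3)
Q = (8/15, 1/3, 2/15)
0.0685 dits

KL divergence: D_KL(P||Q) = Σ p(x) log(p(x)/q(x))

Computing term by term:
  x=0: 1/2 × log_10[(1/2)/(8/15)] = 1/2 × -0.0280 = -0.0140
  x=1: 1/6 × log_10[(1/6)/(1/3)] = 1/6 × -0.3010 = -0.0502
  x=2: 1/3 × log_10[(1/3)/(2/15)] = 1/3 × 0.3979 = 0.1326

D_KL(P||Q) = 0.0685 dits

Note: KL divergence is always non-negative and equals 0 iff P = Q.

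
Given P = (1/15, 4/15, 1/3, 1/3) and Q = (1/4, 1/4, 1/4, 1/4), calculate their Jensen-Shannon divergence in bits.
0.0496 bits

Jensen-Shannon divergence is:
JSD(P||Q) = 0.5 × D_KL(P||M) + 0.5 × D_KL(Q||M)
where M = 0.5 × (P + Q) is the mixture distribution.

M = 0.5 × (1/15, 4/15, 1/3, 1/3) + 0.5 × (1/4, 1/4, 1/4, 1/4) = (0.158333, 0.258333, 7/24, 7/24)

D_KL(P||M) = 0.0574 bits
D_KL(Q||M) = 0.0417 bits

JSD(P||Q) = 0.5 × 0.0574 + 0.5 × 0.0417 = 0.0496 bits

Unlike KL divergence, JSD is symmetric and bounded: 0 ≤ JSD ≤ log(2).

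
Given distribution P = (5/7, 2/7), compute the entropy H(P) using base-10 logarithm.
0.2598 dits

Shannon entropy is H(X) = -Σ p(x) log p(x).

For P = (5/7, 2/7):
H = -5/7 × log_10(5/7) -2/7 × log_10(2/7)
H = 0.2598 dits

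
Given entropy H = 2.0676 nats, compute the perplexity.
7.9058

Perplexity is e^H (or exp(H) for natural log).

H = 2.0676 nats
Perplexity = e^2.0676 = 7.9058

Interpretation: The model's uncertainty is equivalent to choosing uniformly among 7.9 options.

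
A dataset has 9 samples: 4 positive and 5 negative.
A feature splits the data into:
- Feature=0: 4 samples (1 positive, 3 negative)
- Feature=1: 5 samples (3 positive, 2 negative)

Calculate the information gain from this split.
0.0911 bits

Information Gain = H(Y) - H(Y|Feature)

Before split:
P(positive) = 4/9 = 0.4444
H(Y) = 0.9911 bits

After split:
Feature=0: H = 0.8113 bits (weight = 4/9)
Feature=1: H = 0.9710 bits (weight = 5/9)
H(Y|Feature) = (4/9)×0.8113 + (5/9)×0.9710 = 0.9000 bits

Information Gain = 0.9911 - 0.9000 = 0.0911 bits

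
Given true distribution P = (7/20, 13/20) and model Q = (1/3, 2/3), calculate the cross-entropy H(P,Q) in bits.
0.9350 bits

Cross-entropy: H(P,Q) = -Σ p(x) log q(x)

Alternatively: H(P,Q) = H(P) + D_KL(P||Q)
H(P) = 0.9341 bits
D_KL(P||Q) = 0.0009 bits

H(P,Q) = 0.9341 + 0.0009 = 0.9350 bits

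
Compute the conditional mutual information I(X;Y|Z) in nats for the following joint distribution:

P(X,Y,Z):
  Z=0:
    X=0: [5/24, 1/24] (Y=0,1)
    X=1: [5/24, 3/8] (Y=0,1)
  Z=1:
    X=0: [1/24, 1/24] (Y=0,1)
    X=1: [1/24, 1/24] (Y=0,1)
0.0848 nats

Conditional mutual information: I(X;Y|Z) = H(X|Z) + H(Y|Z) - H(X,Y|Z)

H(Z) = 0.4506
H(X,Z) = 1.0751 → H(X|Z) = 0.6246
H(Y,Z) = 1.1437 → H(Y|Z) = 0.6931
H(X,Y,Z) = 1.6835 → H(X,Y|Z) = 1.2329

I(X;Y|Z) = 0.6246 + 0.6931 - 1.2329 = 0.0848 nats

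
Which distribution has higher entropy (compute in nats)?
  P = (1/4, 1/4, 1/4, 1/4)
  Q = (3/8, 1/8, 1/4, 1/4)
P

Computing entropies in nats:
H(P) = 1.3863
H(Q) = 1.3209

Distribution P has higher entropy.

Intuition: The distribution closer to uniform (more spread out) has higher entropy.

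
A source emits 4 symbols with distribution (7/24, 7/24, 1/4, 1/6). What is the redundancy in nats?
0.0223 nats

Redundancy measures how far a source is from maximum entropy:
R = H_max - H(X)

Maximum entropy for 4 symbols: H_max = log_e(4) = 1.3863 nats
Actual entropy: H(X) = 1.3640 nats
Redundancy: R = 1.3863 - 1.3640 = 0.0223 nats

This redundancy represents potential for compression: the source could be compressed by 0.0223 nats per symbol.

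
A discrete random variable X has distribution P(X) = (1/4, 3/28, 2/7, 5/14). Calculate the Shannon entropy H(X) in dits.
0.5696 dits

Shannon entropy is H(X) = -Σ p(x) log p(x).

For P = (1/4, 3/28, 2/7, 5/14):
H = -1/4 × log_10(1/4) -3/28 × log_10(3/28) -2/7 × log_10(2/7) -5/14 × log_10(5/14)
H = 0.5696 dits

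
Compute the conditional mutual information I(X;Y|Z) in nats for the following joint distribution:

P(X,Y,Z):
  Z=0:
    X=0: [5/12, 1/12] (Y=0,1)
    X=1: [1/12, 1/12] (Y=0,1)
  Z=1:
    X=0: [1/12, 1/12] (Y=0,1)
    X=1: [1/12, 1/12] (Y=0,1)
0.0341 nats

Conditional mutual information: I(X;Y|Z) = H(X|Z) + H(Y|Z) - H(X,Y|Z)

H(Z) = 0.6365
H(X,Z) = 1.2425 → H(X|Z) = 0.6059
H(Y,Z) = 1.2425 → H(Y|Z) = 0.6059
H(X,Y,Z) = 1.8143 → H(X,Y|Z) = 1.1778

I(X;Y|Z) = 0.6059 + 0.6059 - 1.1778 = 0.0341 nats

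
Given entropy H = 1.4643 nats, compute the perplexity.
4.3245

Perplexity is e^H (or exp(H) for natural log).

H = 1.4643 nats
Perplexity = e^1.4643 = 4.3245

Interpretation: The model's uncertainty is equivalent to choosing uniformly among 4.3 options.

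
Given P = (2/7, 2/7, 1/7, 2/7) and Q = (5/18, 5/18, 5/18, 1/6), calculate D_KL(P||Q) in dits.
0.0326 dits

KL divergence: D_KL(P||Q) = Σ p(x) log(p(x)/q(x))

Computing term by term:
  x=0: 2/7 × log_10[(2/7)/(5/18)] = 2/7 × 0.0122 = 0.0035
  x=1: 2/7 × log_10[(2/7)/(5/18)] = 2/7 × 0.0122 = 0.0035
  x=2: 1/7 × log_10[(1/7)/(5/18)] = 1/7 × -0.2888 = -0.0413
  x=3: 2/7 × log_10[(2/7)/(1/6)] = 2/7 × 0.2341 = 0.0669

D_KL(P||Q) = 0.0326 dits

Note: KL divergence is always non-negative and equals 0 iff P = Q.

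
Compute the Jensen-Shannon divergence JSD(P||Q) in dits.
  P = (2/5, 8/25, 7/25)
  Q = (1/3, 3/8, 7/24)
0.0012 dits

Jensen-Shannon divergence is:
JSD(P||Q) = 0.5 × D_KL(P||M) + 0.5 × D_KL(Q||M)
where M = 0.5 × (P + Q) is the mixture distribution.

M = 0.5 × (2/5, 8/25, 7/25) + 0.5 × (1/3, 3/8, 7/24) = (11/30, 0.3475, 0.285833)

D_KL(P||M) = 0.0012 dits
D_KL(Q||M) = 0.0012 dits

JSD(P||Q) = 0.5 × 0.0012 + 0.5 × 0.0012 = 0.0012 dits

Unlike KL divergence, JSD is symmetric and bounded: 0 ≤ JSD ≤ log(2).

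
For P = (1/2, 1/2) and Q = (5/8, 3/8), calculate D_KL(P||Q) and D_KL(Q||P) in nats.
D_KL(P||Q) = 0.0323, D_KL(Q||P) = 0.0316

KL divergence is not symmetric: D_KL(P||Q) ≠ D_KL(Q||P) in general.

D_KL(P||Q) = 0.0323 nats
D_KL(Q||P) = 0.0316 nats

No, they are not equal!

This asymmetry is why KL divergence is not a true distance metric.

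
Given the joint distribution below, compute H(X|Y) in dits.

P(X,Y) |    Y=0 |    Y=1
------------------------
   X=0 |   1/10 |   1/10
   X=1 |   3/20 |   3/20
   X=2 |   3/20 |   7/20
0.4380 dits

Using the chain rule: H(X|Y) = H(X,Y) - H(Y)

First, compute H(X,Y) = 0.7303 dits

Marginal P(Y) = (2/5, 3/5)
H(Y) = 0.2923 dits

H(X|Y) = H(X,Y) - H(Y) = 0.7303 - 0.2923 = 0.4380 dits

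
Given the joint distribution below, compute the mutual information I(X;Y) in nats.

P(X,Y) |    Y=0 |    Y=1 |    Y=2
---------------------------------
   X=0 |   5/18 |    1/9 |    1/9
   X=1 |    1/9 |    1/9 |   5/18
0.0738 nats

Mutual information: I(X;Y) = H(X) + H(Y) - H(X,Y)

Marginals:
P(X) = (1/2, 1/2), H(X) = 0.6931 nats
P(Y) = (7/18, 2/9, 7/18), H(Y) = 1.0688 nats

Joint entropy: H(X,Y) = 1.6882 nats

I(X;Y) = 0.6931 + 1.0688 - 1.6882 = 0.0738 nats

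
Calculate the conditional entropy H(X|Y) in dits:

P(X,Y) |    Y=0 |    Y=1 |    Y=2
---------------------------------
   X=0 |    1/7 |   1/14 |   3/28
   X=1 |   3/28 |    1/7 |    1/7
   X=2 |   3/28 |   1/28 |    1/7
0.4586 dits

Using the chain rule: H(X|Y) = H(X,Y) - H(Y)

First, compute H(X,Y) = 0.9283 dits

Marginal P(Y) = (5/14, 1/4, 11/28)
H(Y) = 0.4696 dits

H(X|Y) = H(X,Y) - H(Y) = 0.9283 - 0.4696 = 0.4586 dits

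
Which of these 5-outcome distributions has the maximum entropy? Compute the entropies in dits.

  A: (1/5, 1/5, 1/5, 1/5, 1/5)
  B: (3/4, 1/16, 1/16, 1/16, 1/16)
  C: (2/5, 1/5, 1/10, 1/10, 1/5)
A

For a discrete distribution over n outcomes, entropy is maximized by the uniform distribution.

Computing entropies:
H(A) = 0.6990 dits
H(B) = 0.3947 dits
H(C) = 0.6388 dits

The uniform distribution (where all probabilities equal 1/5) achieves the maximum entropy of log_10(5) = 0.6990 dits.

Distribution A has the highest entropy.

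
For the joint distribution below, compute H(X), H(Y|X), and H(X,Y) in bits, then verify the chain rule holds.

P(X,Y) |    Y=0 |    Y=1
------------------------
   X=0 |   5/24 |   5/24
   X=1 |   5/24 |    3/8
H(X,Y) = 1.9450, H(X) = 0.9799, H(Y|X) = 0.9652 (all in bits)

Chain rule: H(X,Y) = H(X) + H(Y|X)

Left side — joint entropy directly:
H(X,Y) = -Σ p(x,y) log p(x,y) = 1.9450 bits

Right side — compute H(Y|X) from the conditional distributions:
P(X) = (5/12, 7/12), so H(X) = 0.9799 bits
H(Y|X) = Σ_x P(X=x) · H(Y|X=x):
  P(Y|X=0) = (1/2, 1/2), H(Y|X=0) = 1.0000, weight P(X=0) = 5/12
  P(Y|X=1) = (5/14, 9/14), H(Y|X=1) = 0.9403, weight P(X=1) = 7/12
H(Y|X) = 0.9652 bits

H(X) + H(Y|X) = 0.9799 + 0.9652 = 1.9450 bits

Both sides equal 1.9450 bits. ✓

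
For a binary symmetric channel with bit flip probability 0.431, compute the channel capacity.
0.0138 bits

For a binary symmetric channel (BSC) with error probability p:
Capacity C = 1 - H(p) bits per symbol

where H(p) = -p log₂(p) - (1-p) log₂(1-p) is the binary entropy function.

H(0.431) = 0.9862 bits
C = 1 - 0.9862 = 0.0138 bits per symbol

This means we can reliably transmit up to 0.0138 bits of information per channel use.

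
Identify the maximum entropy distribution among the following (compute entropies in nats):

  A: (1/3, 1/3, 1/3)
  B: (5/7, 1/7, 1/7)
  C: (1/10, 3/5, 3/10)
A

For a discrete distribution over n outcomes, entropy is maximized by the uniform distribution.

Computing entropies:
H(A) = 1.0986 nats
H(B) = 0.7963 nats
H(C) = 0.8979 nats

The uniform distribution (where all probabilities equal 1/3) achieves the maximum entropy of log_e(3) = 1.0986 nats.

Distribution A has the highest entropy.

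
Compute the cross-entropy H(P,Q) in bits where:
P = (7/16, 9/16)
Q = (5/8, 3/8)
1.0926 bits

Cross-entropy: H(P,Q) = -Σ p(x) log q(x)

Alternatively: H(P,Q) = H(P) + D_KL(P||Q)
H(P) = 0.9887 bits
D_KL(P||Q) = 0.1039 bits

H(P,Q) = 0.9887 + 0.1039 = 1.0926 bits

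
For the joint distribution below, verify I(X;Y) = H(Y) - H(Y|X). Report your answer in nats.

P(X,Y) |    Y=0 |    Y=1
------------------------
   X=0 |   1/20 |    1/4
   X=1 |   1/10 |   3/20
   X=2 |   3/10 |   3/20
I(X;Y) = 0.0983 nats

Mutual information has multiple equivalent forms:
- I(X;Y) = H(X) - H(X|Y)
- I(X;Y) = H(Y) - H(Y|X)
- I(X;Y) = H(X) + H(Y) - H(X,Y)

Computing all quantities:
H(X) = 1.0671, H(Y) = 0.6881, H(X,Y) = 1.6569
H(X|Y) = 0.9688, H(Y|X) = 0.5899

Verification:
H(X) - H(X|Y) = 1.0671 - 0.9688 = 0.0983
H(Y) - H(Y|X) = 0.6881 - 0.5899 = 0.0983
H(X) + H(Y) - H(X,Y) = 1.0671 + 0.6881 - 1.6569 = 0.0983

All forms give I(X;Y) = 0.0983 nats. ✓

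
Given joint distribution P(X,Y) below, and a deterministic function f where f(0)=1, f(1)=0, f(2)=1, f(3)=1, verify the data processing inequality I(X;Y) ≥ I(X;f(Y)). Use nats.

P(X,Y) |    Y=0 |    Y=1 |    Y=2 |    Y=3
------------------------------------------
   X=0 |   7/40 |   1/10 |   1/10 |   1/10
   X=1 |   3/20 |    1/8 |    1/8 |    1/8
I(X;Y) = 0.0039, I(X;f(Y)) = 0.0005, inequality holds: 0.0039 ≥ 0.0005

Data Processing Inequality: For any Markov chain X → Y → Z, we have I(X;Y) ≥ I(X;Z).

Here Z = f(Y) is a deterministic function of Y, forming X → Y → Z.

Original I(X;Y) = 0.0039 nats

After applying f:
P(X,Z) where Z=f(Y):
- P(X,Z=0) = P(X,Y=1)
- P(X,Z=1) = P(X,Y=0) + P(X,Y=2) + P(X,Y=3)

I(X;Z) = I(X;f(Y)) = 0.0005 nats

Verification: 0.0039 ≥ 0.0005 ✓

Information cannot be created by processing; the function f can only lose information about X.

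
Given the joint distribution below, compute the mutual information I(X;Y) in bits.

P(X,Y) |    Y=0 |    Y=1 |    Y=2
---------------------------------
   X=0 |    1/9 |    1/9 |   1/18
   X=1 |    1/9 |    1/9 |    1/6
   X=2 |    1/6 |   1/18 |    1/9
0.0570 bits

Mutual information: I(X;Y) = H(X) + H(Y) - H(X,Y)

Marginals:
P(X) = (5/18, 7/18, 1/3), H(X) = 1.5715 bits
P(Y) = (7/18, 5/18, 1/3), H(Y) = 1.5715 bits

Joint entropy: H(X,Y) = 3.0860 bits

I(X;Y) = 1.5715 + 1.5715 - 3.0860 = 0.0570 bits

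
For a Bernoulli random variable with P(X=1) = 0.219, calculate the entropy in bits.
0.7583 bits

The binary entropy function is:
H(p) = -p log(p) - (1-p) log(1-p)

H(0.219) = -0.219 × log_2(0.219) - 0.781 × log_2(0.781)
H(0.219) = 0.7583 bits

Note: Binary entropy is maximized at p=0.5 (H=1 bit) and minimized at p=0 or p=1 (H=0).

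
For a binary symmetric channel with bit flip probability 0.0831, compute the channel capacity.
0.5870 bits

For a binary symmetric channel (BSC) with error probability p:
Capacity C = 1 - H(p) bits per symbol

where H(p) = -p log₂(p) - (1-p) log₂(1-p) is the binary entropy function.

H(0.0831) = 0.4130 bits
C = 1 - 0.4130 = 0.5870 bits per symbol

This means we can reliably transmit up to 0.5870 bits of information per channel use.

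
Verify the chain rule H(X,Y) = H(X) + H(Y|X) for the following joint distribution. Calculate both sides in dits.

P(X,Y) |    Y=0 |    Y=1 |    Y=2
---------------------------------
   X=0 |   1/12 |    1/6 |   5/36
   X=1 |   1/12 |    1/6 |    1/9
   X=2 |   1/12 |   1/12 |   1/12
H(X,Y) = 0.9341, H(X) = 0.4698, H(Y|X) = 0.4644 (all in dits)

Chain rule: H(X,Y) = H(X) + H(Y|X)

Left side — joint entropy directly:
H(X,Y) = -Σ p(x,y) log p(x,y) = 0.9341 dits

Right side — compute H(Y|X) from the conditional distributions:
P(X) = (7/18, 13/36, 1/4), so H(X) = 0.4698 dits
H(Y|X) = Σ_x P(X=x) · H(Y|X=x):
  P(Y|X=0) = (3/14, 3/7, 5/14), H(Y|X=0) = 0.4608, weight P(X=0) = 7/18
  P(Y|X=1) = (3/13, 6/13, 4/13), H(Y|X=1) = 0.4594, weight P(X=1) = 13/36
  P(Y|X=2) = (1/3, 1/3, 1/3), H(Y|X=2) = 0.4771, weight P(X=2) = 1/4
H(Y|X) = 0.4644 dits

H(X) + H(Y|X) = 0.4698 + 0.4644 = 0.9341 dits

Both sides equal 0.9341 dits. ✓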